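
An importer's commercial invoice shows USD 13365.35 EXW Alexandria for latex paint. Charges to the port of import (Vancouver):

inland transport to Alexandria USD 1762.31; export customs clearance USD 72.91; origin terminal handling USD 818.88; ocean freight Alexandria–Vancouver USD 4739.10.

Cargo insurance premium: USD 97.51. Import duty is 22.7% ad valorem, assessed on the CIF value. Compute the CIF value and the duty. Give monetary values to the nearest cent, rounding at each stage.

CIF = EXW price + pre-shipment costs + freight + insurance
CIF = 13365.35 + 1762.31 + 72.91 + 818.88 + 4739.10 + 97.51 = 20856.06
Import duty = 20856.06 × 22.7% = 4734.33

CIF value: USD 20856.06; import duty: USD 4734.33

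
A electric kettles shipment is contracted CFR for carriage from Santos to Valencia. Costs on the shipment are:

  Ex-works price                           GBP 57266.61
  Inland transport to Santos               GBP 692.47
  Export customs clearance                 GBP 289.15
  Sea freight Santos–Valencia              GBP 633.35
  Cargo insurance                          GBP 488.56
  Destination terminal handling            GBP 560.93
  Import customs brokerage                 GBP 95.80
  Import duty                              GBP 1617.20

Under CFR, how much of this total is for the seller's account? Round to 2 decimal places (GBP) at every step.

Seller's account: GBP 58881.58

CFR: the seller pays costs through ocean freight to the destination port, but not insurance.
Seller's account: goods 57266.61 + inland to port 692.47 + export clearance 289.15 + freight 633.35 = 58881.58
Buyer's account: insurance 488.56 + destination terminal 560.93 + brokerage 95.80 + duty 1617.20 = 2762.49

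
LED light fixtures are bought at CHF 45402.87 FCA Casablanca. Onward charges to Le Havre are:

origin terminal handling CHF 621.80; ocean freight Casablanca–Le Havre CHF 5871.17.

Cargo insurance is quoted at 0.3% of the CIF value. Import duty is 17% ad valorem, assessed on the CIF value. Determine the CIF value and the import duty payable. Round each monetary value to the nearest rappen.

CIF value: CHF 52052.00; import duty: CHF 8848.84

Let C be the CIF value. C = FCA price + pre-shipment costs + freight + 0.3% × C
C − 0.3% × C = 45402.87 + 621.80 + 5871.17
0.997 × C = 51895.84
C = 51895.84 / 0.997 = 52052.00
Insurance premium = 0.3% × 52052.00 = 156.16
Import duty = 52052.00 × 17% = 8848.84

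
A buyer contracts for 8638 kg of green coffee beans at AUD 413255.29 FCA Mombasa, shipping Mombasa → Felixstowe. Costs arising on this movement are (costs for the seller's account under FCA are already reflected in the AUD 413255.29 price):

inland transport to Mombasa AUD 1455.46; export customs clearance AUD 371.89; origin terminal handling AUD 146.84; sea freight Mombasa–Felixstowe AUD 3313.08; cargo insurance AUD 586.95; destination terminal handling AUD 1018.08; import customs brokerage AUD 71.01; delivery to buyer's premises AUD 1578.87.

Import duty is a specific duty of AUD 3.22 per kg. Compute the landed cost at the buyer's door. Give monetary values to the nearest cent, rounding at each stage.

FCA: the seller delivers export-cleared goods to the carrier; the buyer bears costs from that point.
Already in the invoice (seller's account under FCA): inland to port, export clearance — exclude.
CIF value = FCA price + origin terminal + freight + insurance = 413255.29 + 146.84 + 3313.08 + 586.95 = 417302.16
Import duty = 8638 × 3.22 = 27814.36
Buyer bears: origin terminal 146.84 + freight 3313.08 + insurance 586.95 + destination terminal 1018.08 + brokerage 71.01 + delivery 1578.87 + duty 27814.36 = 34529.19
Landed cost = invoice 413255.29 + 34529.19 = 447784.48

Total landed cost: AUD 447784.48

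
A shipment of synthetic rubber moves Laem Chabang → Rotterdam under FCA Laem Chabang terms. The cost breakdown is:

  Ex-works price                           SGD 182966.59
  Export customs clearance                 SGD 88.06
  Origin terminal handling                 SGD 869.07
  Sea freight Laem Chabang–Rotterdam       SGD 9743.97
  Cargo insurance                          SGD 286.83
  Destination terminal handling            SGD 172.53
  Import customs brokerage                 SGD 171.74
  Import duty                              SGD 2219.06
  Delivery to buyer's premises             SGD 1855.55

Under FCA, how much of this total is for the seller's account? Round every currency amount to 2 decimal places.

FCA: the seller delivers export-cleared goods to the carrier; the buyer bears costs from that point.
Seller's account: goods 182966.59 + export clearance 88.06 = 183054.65
Buyer's account: origin terminal 869.07 + freight 9743.97 + insurance 286.83 + destination terminal 172.53 + brokerage 171.74 + duty 2219.06 + delivery 1855.55 = 15318.75

Seller's account: SGD 183054.65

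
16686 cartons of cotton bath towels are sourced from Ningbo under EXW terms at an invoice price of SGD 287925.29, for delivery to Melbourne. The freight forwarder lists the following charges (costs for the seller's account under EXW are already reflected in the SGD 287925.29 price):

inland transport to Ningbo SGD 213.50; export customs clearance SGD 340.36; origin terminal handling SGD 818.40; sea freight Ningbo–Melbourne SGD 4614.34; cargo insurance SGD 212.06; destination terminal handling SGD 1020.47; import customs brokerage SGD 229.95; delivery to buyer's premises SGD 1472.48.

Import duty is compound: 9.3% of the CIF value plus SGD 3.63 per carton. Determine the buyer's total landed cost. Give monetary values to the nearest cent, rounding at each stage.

Total landed cost: SGD 384770.56

EXW: the seller makes goods available at their premises; the buyer bears all onward costs.
CIF value = EXW price + inland to port + export clearance + origin terminal + freight + insurance = 287925.29 + 213.50 + 340.36 + 818.40 + 4614.34 + 212.06 = 294123.95
Ad valorem component: 294123.95 × 9.3% = 27353.53
Specific component: 16686 × 3.63 = 60570.18
Import duty = 27353.53 + 60570.18 = 87923.71
Buyer bears: inland to port 213.50 + export clearance 340.36 + origin terminal 818.40 + freight 4614.34 + insurance 212.06 + destination terminal 1020.47 + brokerage 229.95 + delivery 1472.48 + duty 87923.71 = 96845.27
Landed cost = invoice 287925.29 + 96845.27 = 384770.56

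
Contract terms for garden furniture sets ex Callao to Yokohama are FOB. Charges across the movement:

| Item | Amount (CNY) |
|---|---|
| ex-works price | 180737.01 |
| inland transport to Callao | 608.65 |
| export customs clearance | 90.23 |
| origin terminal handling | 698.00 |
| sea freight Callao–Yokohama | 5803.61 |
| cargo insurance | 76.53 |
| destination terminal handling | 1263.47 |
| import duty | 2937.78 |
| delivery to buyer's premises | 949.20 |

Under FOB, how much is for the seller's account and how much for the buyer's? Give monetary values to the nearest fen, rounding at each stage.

FOB: the seller bears costs until goods are on board at the origin port; the buyer bears freight, insurance and all costs thereafter.
Seller's account: goods 180737.01 + inland to port 608.65 + export clearance 90.23 + origin terminal 698.00 = 182133.89
Buyer's account: freight 5803.61 + insurance 76.53 + destination terminal 1263.47 + duty 2937.78 + delivery 949.20 = 11030.59

Seller: CNY 182133.89; buyer: CNY 11030.59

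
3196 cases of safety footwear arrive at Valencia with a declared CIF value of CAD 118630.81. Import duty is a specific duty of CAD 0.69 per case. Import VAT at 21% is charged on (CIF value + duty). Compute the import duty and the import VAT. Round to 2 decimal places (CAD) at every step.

Import duty = 3196 × 0.69 = 2205.24
VAT base = CIF + duty = 118630.81 + 2205.24 = 120836.05
Import VAT = 120836.05 × 21% = 25375.57

Import duty: CAD 2205.24; import VAT: CAD 25375.57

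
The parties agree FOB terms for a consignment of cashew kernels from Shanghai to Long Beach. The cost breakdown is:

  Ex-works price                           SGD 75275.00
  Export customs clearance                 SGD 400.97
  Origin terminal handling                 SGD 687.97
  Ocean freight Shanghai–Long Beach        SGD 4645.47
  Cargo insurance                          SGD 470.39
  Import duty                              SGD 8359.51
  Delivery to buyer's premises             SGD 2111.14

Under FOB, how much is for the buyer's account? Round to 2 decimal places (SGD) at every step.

Buyer's account: SGD 15586.51

FOB: the seller bears costs until goods are on board at the origin port; the buyer bears freight, insurance and all costs thereafter.
Seller's account: goods 75275.00 + export clearance 400.97 + origin terminal 687.97 = 76363.94
Buyer's account: freight 4645.47 + insurance 470.39 + duty 8359.51 + delivery 2111.14 = 15586.51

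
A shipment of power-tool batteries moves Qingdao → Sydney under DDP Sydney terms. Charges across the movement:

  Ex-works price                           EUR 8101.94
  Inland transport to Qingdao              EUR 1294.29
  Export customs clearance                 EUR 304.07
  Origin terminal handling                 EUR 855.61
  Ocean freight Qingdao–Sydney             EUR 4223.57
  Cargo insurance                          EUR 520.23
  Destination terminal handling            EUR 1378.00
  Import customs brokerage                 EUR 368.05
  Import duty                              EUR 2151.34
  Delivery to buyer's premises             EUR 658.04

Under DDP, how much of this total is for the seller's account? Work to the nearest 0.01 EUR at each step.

DDP: the seller bears all costs including import duty.
Seller's account: goods 8101.94 + inland to port 1294.29 + export clearance 304.07 + origin terminal 855.61 + freight 4223.57 + insurance 520.23 + destination terminal 1378.00 + brokerage 368.05 + duty 2151.34 + delivery 658.04 = 19855.14
Buyer's account: 0.00

Seller's account: EUR 19855.14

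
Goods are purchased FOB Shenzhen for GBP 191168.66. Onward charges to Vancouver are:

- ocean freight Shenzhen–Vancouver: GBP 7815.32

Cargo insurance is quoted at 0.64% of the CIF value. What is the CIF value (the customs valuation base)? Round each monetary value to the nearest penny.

Let C be the CIF value. C = FOB price + freight + 0.64% × C
C − 0.64% × C = 191168.66 + 7815.32
0.9936 × C = 198983.98
C = 198983.98 / 0.9936 = 200265.68
Insurance premium = 0.64% × 200265.68 = 1281.70

CIF value: GBP 200265.68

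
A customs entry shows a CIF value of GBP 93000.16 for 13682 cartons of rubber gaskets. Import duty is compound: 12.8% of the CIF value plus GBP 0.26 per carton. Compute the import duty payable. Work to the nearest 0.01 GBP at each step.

Import duty: GBP 15461.34

Ad valorem component: 93000.16 × 12.8% = 11904.02
Specific component: 13682 × 0.26 = 3557.32
Import duty = 11904.02 + 3557.32 = 15461.34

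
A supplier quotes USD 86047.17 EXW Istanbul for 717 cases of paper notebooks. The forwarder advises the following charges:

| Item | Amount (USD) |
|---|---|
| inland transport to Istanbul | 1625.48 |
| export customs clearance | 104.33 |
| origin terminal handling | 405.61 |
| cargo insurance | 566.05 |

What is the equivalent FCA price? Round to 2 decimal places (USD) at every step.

FCA price: USD 87776.98

Not relevant to the conversion: origin terminal, insurance — on the buyer under both terms; not part of either seller's price.
From EXW to FCA, the seller additionally bears: inland to port, export clearance.
FCA price = 86047.17 + 1625.48 + 104.33 = 87776.98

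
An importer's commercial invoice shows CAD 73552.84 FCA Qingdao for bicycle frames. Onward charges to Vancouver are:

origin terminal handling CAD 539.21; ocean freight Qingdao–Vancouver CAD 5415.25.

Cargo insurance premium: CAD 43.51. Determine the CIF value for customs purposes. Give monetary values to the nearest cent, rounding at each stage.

CIF = FCA price + pre-shipment costs + freight + insurance
CIF = 73552.84 + 539.21 + 5415.25 + 43.51 = 79550.81

CIF value: CAD 79550.81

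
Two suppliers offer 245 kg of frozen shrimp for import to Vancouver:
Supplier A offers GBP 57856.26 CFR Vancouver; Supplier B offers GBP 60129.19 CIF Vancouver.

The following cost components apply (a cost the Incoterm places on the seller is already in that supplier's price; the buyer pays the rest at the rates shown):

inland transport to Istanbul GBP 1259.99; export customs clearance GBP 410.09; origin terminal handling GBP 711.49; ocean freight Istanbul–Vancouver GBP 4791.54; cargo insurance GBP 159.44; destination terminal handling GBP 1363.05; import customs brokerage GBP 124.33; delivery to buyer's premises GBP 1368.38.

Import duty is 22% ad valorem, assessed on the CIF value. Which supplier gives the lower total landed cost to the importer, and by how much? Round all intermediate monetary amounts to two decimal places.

Supplier A is cheaper by GBP 2578.46

Supplier A (CFR):
CIF value = CFR price + insurance = 57856.26 + 159.44 = 58015.70
Import duty = 58015.70 × 22% = 12763.45
Buyer bears (A): 159.44 + 1363.05 + 124.33 + 1368.38 = 3015.20
Landed cost (A) = invoice 57856.26 + 3015.20 + duty 12763.45 = 73634.91
Supplier B (CIF):
The CIF price already equals the CIF value: 60129.19
Import duty = 60129.19 × 22% = 13228.42
Buyer bears (B): 1363.05 + 124.33 + 1368.38 = 2855.76
Landed cost (B) = invoice 60129.19 + 2855.76 + duty 13228.42 = 76213.37
Difference = |73634.91 − 76213.37| = 2578.46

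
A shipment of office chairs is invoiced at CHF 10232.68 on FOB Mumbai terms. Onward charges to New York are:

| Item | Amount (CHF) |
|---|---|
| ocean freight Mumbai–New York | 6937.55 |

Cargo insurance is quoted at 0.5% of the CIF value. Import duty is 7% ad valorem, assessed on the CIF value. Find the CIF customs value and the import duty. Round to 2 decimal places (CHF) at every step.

Let C be the CIF value. C = FOB price + freight + 0.5% × C
C − 0.5% × C = 10232.68 + 6937.55
0.995 × C = 17170.23
C = 17170.23 / 0.995 = 17256.51
Insurance premium = 0.5% × 17256.51 = 86.28
Import duty = 17256.51 × 7% = 1207.96

CIF value: CHF 17256.51; import duty: CHF 1207.96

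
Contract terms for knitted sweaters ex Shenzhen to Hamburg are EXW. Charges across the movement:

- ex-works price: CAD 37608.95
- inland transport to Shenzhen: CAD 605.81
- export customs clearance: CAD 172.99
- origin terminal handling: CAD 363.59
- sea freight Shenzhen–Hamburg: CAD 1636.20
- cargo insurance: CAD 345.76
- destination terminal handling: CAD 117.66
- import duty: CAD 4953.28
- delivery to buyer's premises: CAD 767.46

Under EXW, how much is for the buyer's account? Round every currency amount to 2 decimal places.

Buyer's account: CAD 8962.75

EXW: the seller makes goods available at their premises; the buyer bears all onward costs.
Seller's account: goods 37608.95 = 37608.95
Buyer's account: inland to port 605.81 + export clearance 172.99 + origin terminal 363.59 + freight 1636.20 + insurance 345.76 + destination terminal 117.66 + duty 4953.28 + delivery 767.46 = 8962.75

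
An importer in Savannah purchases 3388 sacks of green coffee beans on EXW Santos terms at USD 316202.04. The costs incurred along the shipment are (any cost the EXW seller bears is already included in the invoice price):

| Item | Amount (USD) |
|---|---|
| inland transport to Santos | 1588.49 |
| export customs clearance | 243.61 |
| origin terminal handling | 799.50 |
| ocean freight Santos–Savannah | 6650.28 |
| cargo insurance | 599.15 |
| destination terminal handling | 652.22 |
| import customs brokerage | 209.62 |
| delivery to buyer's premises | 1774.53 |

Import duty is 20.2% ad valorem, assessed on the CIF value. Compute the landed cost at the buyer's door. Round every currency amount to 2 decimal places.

Total landed cost: USD 394588.22

EXW: the seller makes goods available at their premises; the buyer bears all onward costs.
CIF value = EXW price + inland to port + export clearance + origin terminal + freight + insurance = 316202.04 + 1588.49 + 243.61 + 799.50 + 6650.28 + 599.15 = 326083.07
Import duty = 326083.07 × 20.2% = 65868.78
Buyer bears: inland to port 1588.49 + export clearance 243.61 + origin terminal 799.50 + freight 6650.28 + insurance 599.15 + destination terminal 652.22 + brokerage 209.62 + delivery 1774.53 + duty 65868.78 = 78386.18
Landed cost = invoice 316202.04 + 78386.18 = 394588.22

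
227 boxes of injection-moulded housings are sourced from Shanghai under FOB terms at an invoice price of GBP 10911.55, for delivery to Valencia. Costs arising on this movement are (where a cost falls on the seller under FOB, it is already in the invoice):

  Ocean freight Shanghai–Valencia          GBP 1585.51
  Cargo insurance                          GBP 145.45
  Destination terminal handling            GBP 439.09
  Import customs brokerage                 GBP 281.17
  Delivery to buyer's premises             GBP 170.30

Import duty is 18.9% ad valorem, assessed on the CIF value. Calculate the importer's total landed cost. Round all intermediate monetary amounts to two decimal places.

Total landed cost: GBP 15922.50

FOB: the seller bears costs until goods are on board at the origin port; the buyer bears freight, insurance and all costs thereafter.
CIF value = FOB price + freight + insurance = 10911.55 + 1585.51 + 145.45 = 12642.51
Import duty = 12642.51 × 18.9% = 2389.43
Buyer bears: freight 1585.51 + insurance 145.45 + destination terminal 439.09 + brokerage 281.17 + delivery 170.30 + duty 2389.43 = 5010.95
Landed cost = invoice 10911.55 + 5010.95 = 15922.50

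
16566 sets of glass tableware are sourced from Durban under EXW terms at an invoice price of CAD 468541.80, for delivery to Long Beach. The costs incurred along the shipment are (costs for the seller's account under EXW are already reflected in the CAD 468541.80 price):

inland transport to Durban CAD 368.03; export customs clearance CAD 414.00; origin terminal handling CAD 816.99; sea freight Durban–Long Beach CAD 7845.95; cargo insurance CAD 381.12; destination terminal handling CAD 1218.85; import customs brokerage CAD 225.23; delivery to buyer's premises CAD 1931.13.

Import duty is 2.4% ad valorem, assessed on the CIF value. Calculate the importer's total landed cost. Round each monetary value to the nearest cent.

EXW: the seller makes goods available at their premises; the buyer bears all onward costs.
CIF value = EXW price + inland to port + export clearance + origin terminal + freight + insurance = 468541.80 + 368.03 + 414.00 + 816.99 + 7845.95 + 381.12 = 478367.89
Import duty = 478367.89 × 2.4% = 11480.83
Buyer bears: inland to port 368.03 + export clearance 414.00 + origin terminal 816.99 + freight 7845.95 + insurance 381.12 + destination terminal 1218.85 + brokerage 225.23 + delivery 1931.13 + duty 11480.83 = 24682.13
Landed cost = invoice 468541.80 + 24682.13 = 493223.93

Total landed cost: CAD 493223.93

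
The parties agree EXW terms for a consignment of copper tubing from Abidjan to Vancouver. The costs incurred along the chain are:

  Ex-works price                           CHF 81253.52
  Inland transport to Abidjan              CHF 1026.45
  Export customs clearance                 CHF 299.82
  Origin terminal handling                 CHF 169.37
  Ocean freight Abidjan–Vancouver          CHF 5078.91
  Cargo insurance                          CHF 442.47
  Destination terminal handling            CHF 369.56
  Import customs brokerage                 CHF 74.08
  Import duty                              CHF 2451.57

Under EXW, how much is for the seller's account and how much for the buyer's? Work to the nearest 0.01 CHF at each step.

EXW: the seller makes goods available at their premises; the buyer bears all onward costs.
Seller's account: goods 81253.52 = 81253.52
Buyer's account: inland to port 1026.45 + export clearance 299.82 + origin terminal 169.37 + freight 5078.91 + insurance 442.47 + destination terminal 369.56 + brokerage 74.08 + duty 2451.57 = 9912.23

Seller: CHF 81253.52; buyer: CHF 9912.23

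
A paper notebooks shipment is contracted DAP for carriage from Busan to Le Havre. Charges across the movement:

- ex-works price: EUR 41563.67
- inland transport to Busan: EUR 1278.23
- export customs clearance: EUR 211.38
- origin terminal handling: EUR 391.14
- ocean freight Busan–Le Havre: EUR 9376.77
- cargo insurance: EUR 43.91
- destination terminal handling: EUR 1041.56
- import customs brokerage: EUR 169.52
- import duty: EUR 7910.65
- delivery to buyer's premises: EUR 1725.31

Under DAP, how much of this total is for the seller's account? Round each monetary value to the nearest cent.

DAP: the seller bears all costs to the named destination except import duty and clearance.
Seller's account: goods 41563.67 + inland to port 1278.23 + export clearance 211.38 + origin terminal 391.14 + freight 9376.77 + insurance 43.91 + destination terminal 1041.56 + delivery 1725.31 = 55631.97
Buyer's account: brokerage 169.52 + duty 7910.65 = 8080.17

Seller's account: EUR 55631.97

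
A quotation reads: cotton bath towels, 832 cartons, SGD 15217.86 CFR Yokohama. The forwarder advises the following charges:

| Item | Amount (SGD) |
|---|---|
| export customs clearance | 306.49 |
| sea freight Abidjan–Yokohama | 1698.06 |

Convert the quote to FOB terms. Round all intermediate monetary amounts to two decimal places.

FOB price: SGD 13519.80

Not relevant to the conversion: export clearance — on the seller under both CFR and FOB; already in the CFR price and stays in the FOB price.
From CFR to FOB, the seller no longer bears: freight.
FOB price = 15217.86 − 1698.06 = 13519.80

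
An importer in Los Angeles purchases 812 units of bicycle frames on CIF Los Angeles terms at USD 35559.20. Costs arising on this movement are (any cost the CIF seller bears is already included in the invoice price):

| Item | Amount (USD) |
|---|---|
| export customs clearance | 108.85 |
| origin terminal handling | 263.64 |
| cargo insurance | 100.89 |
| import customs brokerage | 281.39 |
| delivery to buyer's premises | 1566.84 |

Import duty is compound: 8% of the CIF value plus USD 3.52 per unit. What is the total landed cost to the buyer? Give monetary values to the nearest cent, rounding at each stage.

Total landed cost: USD 43110.41

CIF: the seller pays costs through ocean freight and marine insurance to the destination port.
Already in the invoice (seller's account under CIF): export clearance, origin terminal, insurance — exclude.
The CIF price already equals the CIF value: 35559.20
Ad valorem component: 35559.20 × 8% = 2844.74
Specific component: 812 × 3.52 = 2858.24
Import duty = 2844.74 + 2858.24 = 5702.98
Buyer bears: brokerage 281.39 + delivery 1566.84 + duty 5702.98 = 7551.21
Landed cost = invoice 35559.20 + 7551.21 = 43110.41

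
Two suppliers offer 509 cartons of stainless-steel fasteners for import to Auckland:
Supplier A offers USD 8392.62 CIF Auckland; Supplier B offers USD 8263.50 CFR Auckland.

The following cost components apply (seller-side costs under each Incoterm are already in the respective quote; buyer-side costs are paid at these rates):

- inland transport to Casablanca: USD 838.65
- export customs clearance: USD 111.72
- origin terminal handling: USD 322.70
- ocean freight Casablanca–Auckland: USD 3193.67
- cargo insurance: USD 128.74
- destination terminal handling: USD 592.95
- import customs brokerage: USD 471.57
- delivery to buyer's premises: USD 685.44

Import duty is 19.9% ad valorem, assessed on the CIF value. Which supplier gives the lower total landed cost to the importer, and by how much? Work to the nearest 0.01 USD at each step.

Supplier B is cheaper by USD 0.45

Supplier A (CIF):
The CIF price already equals the CIF value: 8392.62
Import duty = 8392.62 × 19.9% = 1670.13
Buyer bears (A): 592.95 + 471.57 + 685.44 = 1749.96
Landed cost (A) = invoice 8392.62 + 1749.96 + duty 1670.13 = 11812.71
Supplier B (CFR):
CIF value = CFR price + insurance = 8263.50 + 128.74 = 8392.24
Import duty = 8392.24 × 19.9% = 1670.06
Buyer bears (B): 128.74 + 592.95 + 471.57 + 685.44 = 1878.70
Landed cost (B) = invoice 8263.50 + 1878.70 + duty 1670.06 = 11812.26
Difference = |11812.71 − 11812.26| = 0.45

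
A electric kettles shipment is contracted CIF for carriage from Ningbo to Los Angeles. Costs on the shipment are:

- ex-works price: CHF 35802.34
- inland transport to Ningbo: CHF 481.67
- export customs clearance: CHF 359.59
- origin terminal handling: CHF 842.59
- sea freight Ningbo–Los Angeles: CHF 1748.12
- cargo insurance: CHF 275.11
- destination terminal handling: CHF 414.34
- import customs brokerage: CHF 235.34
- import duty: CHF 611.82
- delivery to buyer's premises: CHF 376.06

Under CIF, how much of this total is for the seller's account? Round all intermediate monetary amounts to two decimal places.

CIF: the seller pays costs through ocean freight and marine insurance to the destination port.
Seller's account: goods 35802.34 + inland to port 481.67 + export clearance 359.59 + origin terminal 842.59 + freight 1748.12 + insurance 275.11 = 39509.42
Buyer's account: destination terminal 414.34 + brokerage 235.34 + duty 611.82 + delivery 376.06 = 1637.56

Seller's account: CHF 39509.42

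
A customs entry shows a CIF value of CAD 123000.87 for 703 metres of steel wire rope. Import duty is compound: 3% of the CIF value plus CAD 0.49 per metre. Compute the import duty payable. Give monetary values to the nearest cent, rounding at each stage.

Import duty: CAD 4034.50

Ad valorem component: 123000.87 × 3% = 3690.03
Specific component: 703 × 0.49 = 344.47
Import duty = 3690.03 + 344.47 = 4034.50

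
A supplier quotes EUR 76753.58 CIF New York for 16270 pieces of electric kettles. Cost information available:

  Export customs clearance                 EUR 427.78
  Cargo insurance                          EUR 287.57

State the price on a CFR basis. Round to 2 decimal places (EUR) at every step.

CFR price: EUR 76466.01

Not relevant to the conversion: export clearance — on the seller under both CIF and CFR; already in the CIF price and stays in the CFR price.
From CIF to CFR, the seller no longer bears: insurance.
CFR price = 76753.58 − 287.57 = 76466.01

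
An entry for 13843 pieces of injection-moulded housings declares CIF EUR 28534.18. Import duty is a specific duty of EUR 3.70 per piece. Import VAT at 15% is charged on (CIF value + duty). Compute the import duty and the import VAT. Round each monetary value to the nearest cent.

Import duty: EUR 51219.10; import VAT: EUR 11962.99

Import duty = 13843 × 3.70 = 51219.10
VAT base = CIF + duty = 28534.18 + 51219.10 = 79753.28
Import VAT = 79753.28 × 15% = 11962.99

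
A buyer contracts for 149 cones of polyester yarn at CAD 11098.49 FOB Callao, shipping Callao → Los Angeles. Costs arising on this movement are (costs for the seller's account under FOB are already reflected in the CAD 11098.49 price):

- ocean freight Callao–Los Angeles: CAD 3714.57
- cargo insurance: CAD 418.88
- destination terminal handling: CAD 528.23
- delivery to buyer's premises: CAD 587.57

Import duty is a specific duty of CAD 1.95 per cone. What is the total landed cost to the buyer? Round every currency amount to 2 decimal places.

Total landed cost: CAD 16638.29

FOB: the seller bears costs until goods are on board at the origin port; the buyer bears freight, insurance and all costs thereafter.
CIF value = FOB price + freight + insurance = 11098.49 + 3714.57 + 418.88 = 15231.94
Import duty = 149 × 1.95 = 290.55
Buyer bears: freight 3714.57 + insurance 418.88 + destination terminal 528.23 + delivery 587.57 + duty 290.55 = 5539.80
Landed cost = invoice 11098.49 + 5539.80 = 16638.29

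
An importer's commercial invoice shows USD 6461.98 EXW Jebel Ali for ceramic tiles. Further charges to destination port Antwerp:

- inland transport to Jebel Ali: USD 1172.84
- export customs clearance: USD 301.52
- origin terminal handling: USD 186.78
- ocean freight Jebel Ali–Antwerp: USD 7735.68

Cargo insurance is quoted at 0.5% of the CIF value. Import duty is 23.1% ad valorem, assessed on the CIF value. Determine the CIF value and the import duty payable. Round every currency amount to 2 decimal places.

Let C be the CIF value. C = EXW price + pre-shipment costs + freight + 0.5% × C
C − 0.5% × C = 6461.98 + 1172.84 + 301.52 + 186.78 + 7735.68
0.995 × C = 15858.80
C = 15858.80 / 0.995 = 15938.49
Insurance premium = 0.5% × 15938.49 = 79.69
Import duty = 15938.49 × 23.1% = 3681.79

CIF value: USD 15938.49; import duty: USD 3681.79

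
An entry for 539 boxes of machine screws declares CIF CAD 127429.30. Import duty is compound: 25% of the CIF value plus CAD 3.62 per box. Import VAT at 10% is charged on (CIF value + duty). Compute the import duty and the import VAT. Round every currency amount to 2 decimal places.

Import duty: CAD 33808.51; import VAT: CAD 16123.78

Ad valorem component: 127429.30 × 25% = 31857.33
Specific component: 539 × 3.62 = 1951.18
Import duty = 31857.33 + 1951.18 = 33808.51
VAT base = CIF + duty = 127429.30 + 33808.51 = 161237.81
Import VAT = 161237.81 × 10% = 16123.78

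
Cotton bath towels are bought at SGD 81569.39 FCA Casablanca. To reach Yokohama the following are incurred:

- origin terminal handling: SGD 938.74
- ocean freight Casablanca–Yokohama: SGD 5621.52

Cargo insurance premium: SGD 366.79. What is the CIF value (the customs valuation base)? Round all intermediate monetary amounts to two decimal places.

CIF value: SGD 88496.44

CIF = FCA price + pre-shipment costs + freight + insurance
CIF = 81569.39 + 938.74 + 5621.52 + 366.79 = 88496.44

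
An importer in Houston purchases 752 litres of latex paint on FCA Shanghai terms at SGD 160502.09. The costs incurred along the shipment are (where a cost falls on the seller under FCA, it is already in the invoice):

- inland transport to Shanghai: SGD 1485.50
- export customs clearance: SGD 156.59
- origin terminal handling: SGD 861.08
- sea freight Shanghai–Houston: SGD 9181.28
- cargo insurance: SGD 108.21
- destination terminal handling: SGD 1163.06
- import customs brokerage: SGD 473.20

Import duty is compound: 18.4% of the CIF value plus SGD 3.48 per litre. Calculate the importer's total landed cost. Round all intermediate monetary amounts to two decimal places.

Total landed cost: SGD 206305.97

FCA: the seller delivers export-cleared goods to the carrier; the buyer bears costs from that point.
Already in the invoice (seller's account under FCA): inland to port, export clearance — exclude.
CIF value = FCA price + origin terminal + freight + insurance = 160502.09 + 861.08 + 9181.28 + 108.21 = 170652.66
Ad valorem component: 170652.66 × 18.4% = 31400.09
Specific component: 752 × 3.48 = 2616.96
Import duty = 31400.09 + 2616.96 = 34017.05
Buyer bears: origin terminal 861.08 + freight 9181.28 + insurance 108.21 + destination terminal 1163.06 + brokerage 473.20 + duty 34017.05 = 45803.88
Landed cost = invoice 160502.09 + 45803.88 = 206305.97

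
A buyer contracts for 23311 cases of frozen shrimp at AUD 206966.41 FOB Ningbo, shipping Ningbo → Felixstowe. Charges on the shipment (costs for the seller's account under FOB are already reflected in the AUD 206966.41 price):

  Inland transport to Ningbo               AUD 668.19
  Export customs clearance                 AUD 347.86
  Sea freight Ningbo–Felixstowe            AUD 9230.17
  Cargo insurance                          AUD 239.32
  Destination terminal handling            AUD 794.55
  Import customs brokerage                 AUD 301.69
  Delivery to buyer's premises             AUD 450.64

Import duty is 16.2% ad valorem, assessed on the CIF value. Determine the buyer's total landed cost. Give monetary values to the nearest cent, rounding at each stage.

Total landed cost: AUD 253045.40

FOB: the seller bears costs until goods are on board at the origin port; the buyer bears freight, insurance and all costs thereafter.
Already in the invoice (seller's account under FOB): inland to port, export clearance — exclude.
CIF value = FOB price + freight + insurance = 206966.41 + 9230.17 + 239.32 = 216435.90
Import duty = 216435.90 × 16.2% = 35062.62
Buyer bears: freight 9230.17 + insurance 239.32 + destination terminal 794.55 + brokerage 301.69 + delivery 450.64 + duty 35062.62 = 46078.99
Landed cost = invoice 206966.41 + 46078.99 = 253045.40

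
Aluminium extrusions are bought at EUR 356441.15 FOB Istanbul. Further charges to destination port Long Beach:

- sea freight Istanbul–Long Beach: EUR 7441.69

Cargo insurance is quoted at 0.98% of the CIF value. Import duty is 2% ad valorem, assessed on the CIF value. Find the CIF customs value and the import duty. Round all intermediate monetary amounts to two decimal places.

CIF value: EUR 367484.19; import duty: EUR 7349.68

Let C be the CIF value. C = FOB price + freight + 0.98% × C
C − 0.98% × C = 356441.15 + 7441.69
0.9902 × C = 363882.84
C = 363882.84 / 0.9902 = 367484.19
Insurance premium = 0.98% × 367484.19 = 3601.35
Import duty = 367484.19 × 2% = 7349.68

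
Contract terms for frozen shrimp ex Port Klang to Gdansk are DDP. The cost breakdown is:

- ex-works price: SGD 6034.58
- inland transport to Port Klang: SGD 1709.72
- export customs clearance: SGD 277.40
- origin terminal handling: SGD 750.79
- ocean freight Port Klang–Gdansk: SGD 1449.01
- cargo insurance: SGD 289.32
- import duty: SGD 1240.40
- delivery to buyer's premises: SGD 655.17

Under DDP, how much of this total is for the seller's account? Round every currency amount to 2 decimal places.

Seller's account: SGD 12406.39

DDP: the seller bears all costs including import duty.
Seller's account: goods 6034.58 + inland to port 1709.72 + export clearance 277.40 + origin terminal 750.79 + freight 1449.01 + insurance 289.32 + duty 1240.40 + delivery 655.17 = 12406.39
Buyer's account: 0.00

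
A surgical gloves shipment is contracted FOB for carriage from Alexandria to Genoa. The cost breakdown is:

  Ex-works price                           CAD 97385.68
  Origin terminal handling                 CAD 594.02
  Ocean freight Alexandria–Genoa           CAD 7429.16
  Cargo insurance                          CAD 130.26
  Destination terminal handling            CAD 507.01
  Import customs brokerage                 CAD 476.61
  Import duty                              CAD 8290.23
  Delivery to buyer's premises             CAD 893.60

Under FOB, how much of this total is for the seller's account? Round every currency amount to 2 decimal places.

Seller's account: CAD 97979.70

FOB: the seller bears costs until goods are on board at the origin port; the buyer bears freight, insurance and all costs thereafter.
Seller's account: goods 97385.68 + origin terminal 594.02 = 97979.70
Buyer's account: freight 7429.16 + insurance 130.26 + destination terminal 507.01 + brokerage 476.61 + duty 8290.23 + delivery 893.60 = 17726.87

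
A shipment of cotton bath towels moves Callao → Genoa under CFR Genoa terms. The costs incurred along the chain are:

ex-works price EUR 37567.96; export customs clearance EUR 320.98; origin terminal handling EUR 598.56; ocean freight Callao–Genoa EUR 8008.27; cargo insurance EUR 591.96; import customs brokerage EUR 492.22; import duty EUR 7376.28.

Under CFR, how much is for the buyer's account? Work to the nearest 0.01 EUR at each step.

CFR: the seller pays costs through ocean freight to the destination port, but not insurance.
Seller's account: goods 37567.96 + export clearance 320.98 + origin terminal 598.56 + freight 8008.27 = 46495.77
Buyer's account: insurance 591.96 + brokerage 492.22 + duty 7376.28 = 8460.46

Buyer's account: EUR 8460.46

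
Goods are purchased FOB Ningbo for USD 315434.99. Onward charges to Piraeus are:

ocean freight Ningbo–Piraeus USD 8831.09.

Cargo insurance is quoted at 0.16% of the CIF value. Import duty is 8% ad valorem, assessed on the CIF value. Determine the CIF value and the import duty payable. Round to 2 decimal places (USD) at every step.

Let C be the CIF value. C = FOB price + freight + 0.16% × C
C − 0.16% × C = 315434.99 + 8831.09
0.9984 × C = 324266.08
C = 324266.08 / 0.9984 = 324785.74
Insurance premium = 0.16% × 324785.74 = 519.66
Import duty = 324785.74 × 8% = 25982.86

CIF value: USD 324785.74; import duty: USD 25982.86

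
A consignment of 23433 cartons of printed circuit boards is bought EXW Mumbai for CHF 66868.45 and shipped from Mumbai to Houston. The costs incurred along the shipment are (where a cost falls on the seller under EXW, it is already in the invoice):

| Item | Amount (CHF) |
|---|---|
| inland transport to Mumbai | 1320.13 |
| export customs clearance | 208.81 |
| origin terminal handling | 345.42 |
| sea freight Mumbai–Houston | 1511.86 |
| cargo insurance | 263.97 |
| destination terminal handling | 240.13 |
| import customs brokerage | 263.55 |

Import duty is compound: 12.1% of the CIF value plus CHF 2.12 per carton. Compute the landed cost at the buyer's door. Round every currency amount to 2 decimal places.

Total landed cost: CHF 129233.04

EXW: the seller makes goods available at their premises; the buyer bears all onward costs.
CIF value = EXW price + inland to port + export clearance + origin terminal + freight + insurance = 66868.45 + 1320.13 + 208.81 + 345.42 + 1511.86 + 263.97 = 70518.64
Ad valorem component: 70518.64 × 12.1% = 8532.76
Specific component: 23433 × 2.12 = 49677.96
Import duty = 8532.76 + 49677.96 = 58210.72
Buyer bears: inland to port 1320.13 + export clearance 208.81 + origin terminal 345.42 + freight 1511.86 + insurance 263.97 + destination terminal 240.13 + brokerage 263.55 + duty 58210.72 = 62364.59
Landed cost = invoice 66868.45 + 62364.59 = 129233.04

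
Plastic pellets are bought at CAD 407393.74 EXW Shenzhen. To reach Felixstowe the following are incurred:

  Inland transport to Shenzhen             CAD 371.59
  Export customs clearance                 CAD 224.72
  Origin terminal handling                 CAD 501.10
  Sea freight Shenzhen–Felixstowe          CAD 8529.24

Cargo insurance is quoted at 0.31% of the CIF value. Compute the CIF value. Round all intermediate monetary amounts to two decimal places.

Let C be the CIF value. C = EXW price + pre-shipment costs + freight + 0.31% × C
C − 0.31% × C = 407393.74 + 371.59 + 224.72 + 501.10 + 8529.24
0.9969 × C = 417020.39
C = 417020.39 / 0.9969 = 418317.17
Insurance premium = 0.31% × 418317.17 = 1296.78

CIF value: CAD 418317.17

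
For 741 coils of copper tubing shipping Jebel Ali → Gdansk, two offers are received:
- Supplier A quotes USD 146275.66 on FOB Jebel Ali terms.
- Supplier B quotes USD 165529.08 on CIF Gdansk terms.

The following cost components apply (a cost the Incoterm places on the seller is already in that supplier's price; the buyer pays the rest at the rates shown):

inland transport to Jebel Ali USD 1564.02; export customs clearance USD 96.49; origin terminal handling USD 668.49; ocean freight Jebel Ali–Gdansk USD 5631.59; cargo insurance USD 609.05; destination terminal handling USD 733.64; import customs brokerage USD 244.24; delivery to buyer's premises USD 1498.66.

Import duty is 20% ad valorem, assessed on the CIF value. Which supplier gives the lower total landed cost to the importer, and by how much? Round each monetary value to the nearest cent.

Supplier A (FOB):
CIF value = FOB price + freight + insurance = 146275.66 + 5631.59 + 609.05 = 152516.30
Import duty = 152516.30 × 20% = 30503.26
Buyer bears (A): 5631.59 + 609.05 + 733.64 + 244.24 + 1498.66 = 8717.18
Landed cost (A) = invoice 146275.66 + 8717.18 + duty 30503.26 = 185496.10
Supplier B (CIF):
The CIF price already equals the CIF value: 165529.08
Import duty = 165529.08 × 20% = 33105.82
Buyer bears (B): 733.64 + 244.24 + 1498.66 = 2476.54
Landed cost (B) = invoice 165529.08 + 2476.54 + duty 33105.82 = 201111.44
Difference = |185496.10 − 201111.44| = 15615.34

Supplier A is cheaper by USD 15615.34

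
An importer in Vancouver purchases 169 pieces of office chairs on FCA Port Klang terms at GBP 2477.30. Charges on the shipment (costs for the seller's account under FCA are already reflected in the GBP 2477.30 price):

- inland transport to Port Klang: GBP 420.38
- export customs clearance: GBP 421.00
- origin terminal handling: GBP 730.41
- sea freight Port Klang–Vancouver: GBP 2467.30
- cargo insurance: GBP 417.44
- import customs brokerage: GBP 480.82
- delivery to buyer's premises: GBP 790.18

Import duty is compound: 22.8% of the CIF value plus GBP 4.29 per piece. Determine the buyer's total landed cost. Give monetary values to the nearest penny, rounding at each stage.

Total landed cost: GBP 9477.54

FCA: the seller delivers export-cleared goods to the carrier; the buyer bears costs from that point.
Already in the invoice (seller's account under FCA): inland to port, export clearance — exclude.
CIF value = FCA price + origin terminal + freight + insurance = 2477.30 + 730.41 + 2467.30 + 417.44 = 6092.45
Ad valorem component: 6092.45 × 22.8% = 1389.08
Specific component: 169 × 4.29 = 725.01
Import duty = 1389.08 + 725.01 = 2114.09
Buyer bears: origin terminal 730.41 + freight 2467.30 + insurance 417.44 + brokerage 480.82 + delivery 790.18 + duty 2114.09 = 7000.24
Landed cost = invoice 2477.30 + 7000.24 = 9477.54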